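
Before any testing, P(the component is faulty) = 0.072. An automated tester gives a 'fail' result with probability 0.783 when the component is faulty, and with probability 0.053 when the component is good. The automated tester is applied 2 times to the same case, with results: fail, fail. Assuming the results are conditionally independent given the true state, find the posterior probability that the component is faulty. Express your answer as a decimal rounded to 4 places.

With H the event that the component is faulty, the joint likelihood of the observed sequence is P(data|H) = 0.783·0.783 = 0.61309 and P(data|¬H) = 0.053·0.053 = 0.0028090.
Bayes: P(H|data) = 0.072·0.61309 / (0.072·0.61309 + 0.928·0.0028090) = 0.044142/0.046749 = 0.9442.

Posterior P(H) ≈ 0.9442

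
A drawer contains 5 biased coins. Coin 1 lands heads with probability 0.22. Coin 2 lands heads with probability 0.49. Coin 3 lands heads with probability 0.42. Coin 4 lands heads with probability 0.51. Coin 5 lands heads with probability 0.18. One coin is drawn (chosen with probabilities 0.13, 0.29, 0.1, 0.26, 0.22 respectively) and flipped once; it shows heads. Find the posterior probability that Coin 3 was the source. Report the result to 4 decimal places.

Posterior probability ≈ 0.1091

P(heads|C1) = 0.22; P(heads|C2) = 0.49; P(heads|C3) = 0.42; P(heads|C4) = 0.51; P(heads|C5) = 0.18.
Prior × likelihood for each source: 0.13·0.22=0.02860, 0.29·0.49=0.1421, 0.1·0.42=0.04200, 0.26·0.51=0.1326, 0.22·0.18=0.03960. Summing gives P(heads) = 0.38490.
P(Coin 3 | heads) = 0.04200 / 0.38490 = 0.1091.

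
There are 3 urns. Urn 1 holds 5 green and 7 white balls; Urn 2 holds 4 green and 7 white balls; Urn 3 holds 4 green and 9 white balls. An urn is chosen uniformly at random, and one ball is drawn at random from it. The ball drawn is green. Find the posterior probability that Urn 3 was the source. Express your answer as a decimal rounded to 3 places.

Tabulate prior·likelihood by source: [1] prior 0.333333, lik 0.4167, product 0.1389; [2] prior 0.333333, lik 0.3636, product 0.1212; [3] prior 0.333333, lik 0.3077, product 0.1026.
Normalizing constant = 0.36267; the posterior for Urn 3 is its product over the sum, 0.1026/0.36267 = 0.283.

Posterior probability ≈ 0.283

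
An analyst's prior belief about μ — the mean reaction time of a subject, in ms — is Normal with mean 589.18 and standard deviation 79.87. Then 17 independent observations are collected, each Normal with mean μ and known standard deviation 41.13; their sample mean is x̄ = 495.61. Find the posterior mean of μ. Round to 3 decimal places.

Posterior mean ≈ 497.047

Prior precision 1/τ₀² = 1/79.87² = 0.00015676; data precision n/σ² = 17/41.13² = 0.0100492.
Posterior precision = 0.00015676 + 0.0100492 = 0.0102060.
Posterior mean = (0.00015676·589.18 + 0.0100492·495.61) / 0.0102060 = 497.047.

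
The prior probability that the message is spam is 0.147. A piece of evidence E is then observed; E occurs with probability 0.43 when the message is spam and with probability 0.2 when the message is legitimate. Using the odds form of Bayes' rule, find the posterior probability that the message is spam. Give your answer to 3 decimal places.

Posterior probability ≈ 0.270

Prior odds = 0.147/(1−0.147) = 0.17233.
Likelihood ratio for E = 0.43/0.2 = 2.1500.
Posterior odds = prior odds × LR = 0.37052.
Posterior probability = odds/(1+odds) = 0.37052/1.3705 = 0.270.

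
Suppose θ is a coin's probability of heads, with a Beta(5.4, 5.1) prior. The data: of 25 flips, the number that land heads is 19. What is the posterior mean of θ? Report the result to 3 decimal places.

Posterior mean ≈ 0.687

The binomial likelihood is conjugate to the Beta prior: with 19 successes and 6 failures, the posterior is Beta(5.4+19, 5.1+6) = Beta(24.4, 11.1).
Posterior mean = α/(α+β) = 24.4/35.5 = 0.687.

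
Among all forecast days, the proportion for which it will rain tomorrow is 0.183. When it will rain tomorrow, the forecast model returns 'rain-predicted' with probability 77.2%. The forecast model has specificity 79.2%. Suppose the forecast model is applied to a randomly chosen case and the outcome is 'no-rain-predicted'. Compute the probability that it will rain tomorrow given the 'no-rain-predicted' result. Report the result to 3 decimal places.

Write H for 'it will rain tomorrow'. Prior odds H:¬H = 0.183/0.817 = 0.22399. For the 'no-rain-predicted' outcome, the likelihood ratio is 0.228/0.792 = 0.28788.
Posterior odds = 0.22399 × 0.28788 = 0.064482, so P(H|E) = 0.064482/(1+0.064482) = 0.061.

P(H | E) ≈ 0.061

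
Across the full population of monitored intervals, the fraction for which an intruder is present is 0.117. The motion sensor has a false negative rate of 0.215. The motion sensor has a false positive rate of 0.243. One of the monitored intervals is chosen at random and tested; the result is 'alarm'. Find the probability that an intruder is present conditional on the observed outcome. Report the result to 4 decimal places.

Let H be the event that an intruder is present. P(H) = 0.117, so P(¬H) = 0.883. With E the 'alarm' result, P(E|H) = 0.785 and P(E|¬H) = 0.243.
P(E) = 0.785·0.117 + 0.243·0.883 = 0.091845 + 0.21457 = 0.30641.
By Bayes' theorem, P(H|E) = 0.091845 / 0.30641 = 0.2997.

P(H | E) ≈ 0.2997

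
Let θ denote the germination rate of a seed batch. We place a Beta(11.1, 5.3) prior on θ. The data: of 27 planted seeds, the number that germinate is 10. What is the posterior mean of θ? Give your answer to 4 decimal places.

Posterior mean ≈ 0.4862

The binomial likelihood is conjugate to the Beta prior: with 10 successes and 17 failures, the posterior is Beta(11.1+10, 5.3+17) = Beta(21.1, 22.3).
E[θ | data] = 21.1/(21.1+22.3) = 0.4862.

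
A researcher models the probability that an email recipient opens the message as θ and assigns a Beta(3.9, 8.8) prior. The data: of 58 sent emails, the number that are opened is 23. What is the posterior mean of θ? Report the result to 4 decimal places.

The binomial likelihood is conjugate to the Beta prior: with 23 successes and 35 failures, the posterior is Beta(3.9+23, 8.8+35) = Beta(26.9, 43.8).
E[θ | data] = 26.9/(26.9+43.8) = 0.3805.

Posterior mean ≈ 0.3805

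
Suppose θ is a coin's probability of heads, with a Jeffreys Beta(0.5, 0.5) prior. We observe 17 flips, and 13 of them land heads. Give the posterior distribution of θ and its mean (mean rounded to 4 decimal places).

The binomial likelihood is conjugate to the Beta prior: with 13 successes and 4 failures, the posterior is Beta(0.5+13, 0.5+4) = Beta(13.5, 4.5).
Posterior mean = α/(α+β) = 13.5/18 = 0.7500.

Posterior: Beta(13.5, 4.5); mean ≈ 0.7500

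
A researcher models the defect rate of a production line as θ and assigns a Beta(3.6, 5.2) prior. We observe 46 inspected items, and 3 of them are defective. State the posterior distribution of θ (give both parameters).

Posterior: Beta(6.6, 48.2)

Observing 3 successes and 43 failures updates Beta(3.6, 5.2) by adding the success and failure counts to the two shape parameters: α = 3.6+3 = 6.6, β = 5.2+43 = 48.2.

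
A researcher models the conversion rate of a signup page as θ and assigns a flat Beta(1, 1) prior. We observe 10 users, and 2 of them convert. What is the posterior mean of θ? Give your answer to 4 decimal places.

The binomial likelihood is conjugate to the Beta prior: with 2 successes and 8 failures, the posterior is Beta(1+2, 1+8) = Beta(3, 9).
E[θ | data] = 3/(3+9) = 0.2500.

Posterior mean ≈ 0.2500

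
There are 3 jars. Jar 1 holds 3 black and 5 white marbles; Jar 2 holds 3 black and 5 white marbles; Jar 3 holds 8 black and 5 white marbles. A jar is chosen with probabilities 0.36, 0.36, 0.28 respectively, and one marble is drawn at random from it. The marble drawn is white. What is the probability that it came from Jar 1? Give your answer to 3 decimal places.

Posterior probability ≈ 0.403

P(white|Jar 1) = 0.625; P(white|Jar 2) = 0.625; P(white|Jar 3) = 0.3846.
Prior × likelihood for each source: 0.36·0.625=0.2250, 0.36·0.625=0.2250, 0.28·0.3846=0.1077. Summing gives P(white) = 0.55769.
P(Jar 1 | white) = 0.2250 / 0.55769 = 0.403.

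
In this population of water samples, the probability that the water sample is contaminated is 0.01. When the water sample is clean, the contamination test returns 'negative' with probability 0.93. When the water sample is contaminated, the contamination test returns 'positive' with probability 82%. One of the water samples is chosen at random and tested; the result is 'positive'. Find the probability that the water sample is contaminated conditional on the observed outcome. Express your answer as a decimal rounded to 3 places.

Write H for 'the water sample is contaminated'. Prior odds H:¬H = 0.01/0.99 = 0.010101. For the 'positive' outcome, the likelihood ratio is 0.82/0.07 = 11.714.
Posterior odds = 0.010101 × 11.714 = 0.11833, so P(H|E) = 0.11833/(1+0.11833) = 0.106.

P(H | E) ≈ 0.106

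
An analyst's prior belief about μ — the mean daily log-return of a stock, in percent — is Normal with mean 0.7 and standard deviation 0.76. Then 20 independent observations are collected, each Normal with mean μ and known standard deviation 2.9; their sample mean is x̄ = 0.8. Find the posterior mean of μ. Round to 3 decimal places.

With known σ, the Normal prior is conjugate. Weight on the data is w = (n/σ²)/(n/σ² + 1/τ₀²) = 2.37812/(2.37812+1.73130) = 0.57870.
Posterior mean = w·x̄ + (1−w)·μ₀ = 0.57870·0.8 + 0.42130·0.7 = 0.758.

Posterior mean ≈ 0.758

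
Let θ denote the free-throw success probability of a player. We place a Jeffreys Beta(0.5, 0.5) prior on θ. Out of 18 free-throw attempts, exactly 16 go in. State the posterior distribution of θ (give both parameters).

Posterior: Beta(16.5, 2.5)

Observing 16 successes and 2 failures updates Beta(0.5, 0.5) by adding the success and failure counts to the two shape parameters: α = 0.5+16 = 16.5, β = 0.5+2 = 2.5.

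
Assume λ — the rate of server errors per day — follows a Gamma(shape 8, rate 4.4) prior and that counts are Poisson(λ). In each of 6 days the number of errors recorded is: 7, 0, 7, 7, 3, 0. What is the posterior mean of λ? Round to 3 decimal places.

Posterior mean ≈ 3.077

The Poisson likelihood adds the total count to the shape and the number of exposure periods to the rate. Here ∑xᵢ = 24 and n = 6, so shape 8→32 and rate 4.4→10.4.
E[λ | data] = 32/10.4 = 3.077.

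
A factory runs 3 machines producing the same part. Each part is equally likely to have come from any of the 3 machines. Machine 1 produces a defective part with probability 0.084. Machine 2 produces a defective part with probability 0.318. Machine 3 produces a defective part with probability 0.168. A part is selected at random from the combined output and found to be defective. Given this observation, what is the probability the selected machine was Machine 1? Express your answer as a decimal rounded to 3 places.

Posterior probability ≈ 0.147

Tabulate prior·likelihood by source: [1] prior 0.333333, lik 0.084, product 0.02800; [2] prior 0.333333, lik 0.318, product 0.1060; [3] prior 0.333333, lik 0.168, product 0.05600.
Normalizing constant = 0.19000; the posterior for Machine 1 is its product over the sum, 0.02800/0.19000 = 0.147.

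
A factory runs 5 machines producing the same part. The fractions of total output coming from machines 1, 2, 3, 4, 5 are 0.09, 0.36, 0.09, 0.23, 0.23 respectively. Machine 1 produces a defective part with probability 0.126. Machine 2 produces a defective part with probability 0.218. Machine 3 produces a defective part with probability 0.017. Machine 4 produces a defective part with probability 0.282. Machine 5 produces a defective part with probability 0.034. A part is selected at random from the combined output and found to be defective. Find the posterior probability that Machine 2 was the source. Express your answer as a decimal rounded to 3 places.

Tabulate prior·likelihood by source: [1] prior 0.09, lik 0.126, product 0.01134; [2] prior 0.36, lik 0.218, product 0.07848; [3] prior 0.09, lik 0.017, product 0.001530; [4] prior 0.23, lik 0.282, product 0.06486; [5] prior 0.23, lik 0.034, product 0.007820.
Normalizing constant = 0.16403; the posterior for Machine 2 is its product over the sum, 0.07848/0.16403 = 0.478.

Posterior probability ≈ 0.478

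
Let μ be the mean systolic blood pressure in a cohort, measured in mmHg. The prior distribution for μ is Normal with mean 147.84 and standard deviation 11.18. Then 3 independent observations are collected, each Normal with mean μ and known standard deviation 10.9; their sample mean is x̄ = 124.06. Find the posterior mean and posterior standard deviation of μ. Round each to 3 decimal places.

Prior precision 1/τ₀² = 1/11.18² = 0.00800049; data precision n/σ² = 3/10.9² = 0.0252504.
Posterior precision = 0.00800049 + 0.0252504 = 0.0332509, giving posterior SD = 1/√0.0332509 = 5.484.
Posterior mean = (0.00800049·147.84 + 0.0252504·124.06) / 0.0332509 = 129.782.

Posterior mean ≈ 129.782; posterior SD ≈ 5.484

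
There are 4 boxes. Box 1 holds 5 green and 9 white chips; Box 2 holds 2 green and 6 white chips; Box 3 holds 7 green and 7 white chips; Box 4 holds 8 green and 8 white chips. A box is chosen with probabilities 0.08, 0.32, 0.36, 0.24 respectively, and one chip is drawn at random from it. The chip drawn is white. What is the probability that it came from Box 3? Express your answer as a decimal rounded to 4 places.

Posterior probability ≈ 0.3043

Tabulate prior·likelihood by source: [1] prior 0.08, lik 0.6429, product 0.05143; [2] prior 0.32, lik 0.75, product 0.2400; [3] prior 0.36, lik 0.5, product 0.1800; [4] prior 0.24, lik 0.5, product 0.1200.
Normalizing constant = 0.59143; the posterior for Box 3 is its product over the sum, 0.1800/0.59143 = 0.3043.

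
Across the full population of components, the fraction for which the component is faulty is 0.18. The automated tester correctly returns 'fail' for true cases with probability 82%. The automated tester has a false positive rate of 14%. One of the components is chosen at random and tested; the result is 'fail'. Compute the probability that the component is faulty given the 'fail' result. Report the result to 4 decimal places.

P(H | E) ≈ 0.5625

Let H be the event that the component is faulty. P(H) = 0.18, so P(¬H) = 0.82. With E the 'fail' result, P(E|H) = 0.82 and P(E|¬H) = 0.14.
P(E) = 0.82·0.18 + 0.14·0.82 = 0.14760 + 0.11480 = 0.26240.
By Bayes' theorem, P(H|E) = 0.14760 / 0.26240 = 0.5625.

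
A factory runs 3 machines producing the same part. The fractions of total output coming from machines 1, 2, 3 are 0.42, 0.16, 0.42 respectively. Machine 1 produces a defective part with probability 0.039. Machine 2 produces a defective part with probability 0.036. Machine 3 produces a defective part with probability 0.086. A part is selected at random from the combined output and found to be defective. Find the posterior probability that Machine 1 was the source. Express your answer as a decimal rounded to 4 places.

Posterior probability ≈ 0.2812

Tabulate prior·likelihood by source: [1] prior 0.42, lik 0.039, product 0.01638; [2] prior 0.16, lik 0.036, product 0.005760; [3] prior 0.42, lik 0.086, product 0.03612.
Normalizing constant = 0.058260; the posterior for Machine 1 is its product over the sum, 0.01638/0.058260 = 0.2812.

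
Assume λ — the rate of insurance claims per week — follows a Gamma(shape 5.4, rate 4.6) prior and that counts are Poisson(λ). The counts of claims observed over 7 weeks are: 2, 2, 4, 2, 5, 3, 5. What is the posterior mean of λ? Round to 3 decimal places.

Posterior mean ≈ 2.448

The Poisson likelihood adds the total count to the shape and the number of exposure periods to the rate. Here ∑xᵢ = 23 and n = 7, so shape 5.4→28.4 and rate 4.6→11.6.
E[λ | data] = 28.4/11.6 = 2.448.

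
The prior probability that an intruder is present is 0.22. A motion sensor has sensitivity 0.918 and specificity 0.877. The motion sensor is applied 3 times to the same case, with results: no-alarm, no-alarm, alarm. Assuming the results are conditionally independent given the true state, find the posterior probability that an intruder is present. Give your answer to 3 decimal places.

Posterior P(H) ≈ 0.018

With H the event that an intruder is present, the joint likelihood of the observed sequence is P(data|H) = 0.082·0.082·0.918 = 0.0061726 and P(data|¬H) = 0.877·0.877·0.123 = 0.094603.
Bayes: P(H|data) = 0.22·0.0061726 / (0.22·0.0061726 + 0.78·0.094603) = 0.0013580/0.075148 = 0.0181.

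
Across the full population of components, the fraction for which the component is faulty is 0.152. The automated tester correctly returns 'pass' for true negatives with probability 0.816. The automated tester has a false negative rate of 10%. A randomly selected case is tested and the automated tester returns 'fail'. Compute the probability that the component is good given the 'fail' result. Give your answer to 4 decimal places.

P(¬H | E) ≈ 0.5328

Write H for 'the component is faulty'. Prior odds H:¬H = 0.152/0.848 = 0.17925. For the 'fail' outcome, the likelihood ratio is 0.9/0.184 = 4.8913.
Posterior odds = 0.17925 × 4.8913 = 0.87674, so P(H|E) = 0.87674/(1+0.87674) = 0.4672. Then P(¬H|E) = 1 − 0.4672 = 0.5328.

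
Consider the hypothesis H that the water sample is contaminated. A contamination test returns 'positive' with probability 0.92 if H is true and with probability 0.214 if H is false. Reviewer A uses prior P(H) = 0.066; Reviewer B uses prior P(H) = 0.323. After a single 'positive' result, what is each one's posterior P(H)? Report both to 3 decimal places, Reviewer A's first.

P('+'|H) = 0.92, P('+'|¬H) = 0.214.
Reviewer A: numerator 0.92·0.066 = 0.060720; evidence = 0.060720+0.214·0.934 = 0.26060; posterior = 0.233.
Reviewer B: numerator 0.92·0.323 = 0.29716; evidence = 0.29716+0.214·0.677 = 0.44204; posterior = 0.672.

Reviewer A: 0.233; Reviewer B: 0.672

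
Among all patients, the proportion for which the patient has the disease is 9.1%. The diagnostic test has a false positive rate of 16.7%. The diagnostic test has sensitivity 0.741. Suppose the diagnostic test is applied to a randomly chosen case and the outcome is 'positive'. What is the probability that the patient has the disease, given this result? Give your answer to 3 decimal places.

Write H for 'the patient has the disease'. Prior odds H:¬H = 0.091/0.909 = 0.10011. For the 'positive' outcome, the likelihood ratio is 0.741/0.167 = 4.4371.
Posterior odds = 0.10011 × 4.4371 = 0.44420, so P(H|E) = 0.44420/(1+0.44420) = 0.308.

P(H | E) ≈ 0.308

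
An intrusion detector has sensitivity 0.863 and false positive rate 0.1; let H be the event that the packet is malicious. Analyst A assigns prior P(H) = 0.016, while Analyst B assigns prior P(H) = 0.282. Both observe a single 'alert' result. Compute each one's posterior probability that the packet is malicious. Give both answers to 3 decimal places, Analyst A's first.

Analyst A: 0.123; Analyst B: 0.772

P('+'|H) = 0.863, P('+'|¬H) = 0.1.
Analyst A: numerator 0.863·0.016 = 0.013808; evidence = 0.013808+0.1·0.984 = 0.11221; posterior = 0.123.
Analyst B: numerator 0.863·0.282 = 0.24337; evidence = 0.24337+0.1·0.718 = 0.31517; posterior = 0.772.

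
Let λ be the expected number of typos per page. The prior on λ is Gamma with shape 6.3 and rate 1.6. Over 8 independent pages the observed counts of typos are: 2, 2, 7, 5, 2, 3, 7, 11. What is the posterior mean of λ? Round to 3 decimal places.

Total count ∑xᵢ = 39 over n = 8 pages.
Gamma is conjugate to the Poisson likelihood: posterior is Gamma(shape = 6.3+39 = 45.3, rate = 1.6+8 = 9.6).
E[λ | data] = 45.3/9.6 = 4.719.

Posterior mean ≈ 4.719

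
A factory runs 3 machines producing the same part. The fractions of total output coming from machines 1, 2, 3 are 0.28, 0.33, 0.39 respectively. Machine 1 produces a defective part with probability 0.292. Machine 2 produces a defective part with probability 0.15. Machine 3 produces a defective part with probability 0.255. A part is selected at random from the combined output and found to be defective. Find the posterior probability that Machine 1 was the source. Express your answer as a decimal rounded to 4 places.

Tabulate prior·likelihood by source: [1] prior 0.28, lik 0.292, product 0.08176; [2] prior 0.33, lik 0.15, product 0.04950; [3] prior 0.39, lik 0.255, product 0.09945.
Normalizing constant = 0.23071; the posterior for Machine 1 is its product over the sum, 0.08176/0.23071 = 0.3544.

Posterior probability ≈ 0.3544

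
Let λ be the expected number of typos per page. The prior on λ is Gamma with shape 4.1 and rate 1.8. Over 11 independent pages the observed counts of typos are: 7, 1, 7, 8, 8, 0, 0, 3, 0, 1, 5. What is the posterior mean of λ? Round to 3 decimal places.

Posterior mean ≈ 3.445

Total count ∑xᵢ = 40 over n = 11 pages.
Gamma is conjugate to the Poisson likelihood: posterior is Gamma(shape = 4.1+40 = 44.1, rate = 1.8+11 = 12.8).
Posterior mean = shape/rate = 44.1/12.8 = 3.445.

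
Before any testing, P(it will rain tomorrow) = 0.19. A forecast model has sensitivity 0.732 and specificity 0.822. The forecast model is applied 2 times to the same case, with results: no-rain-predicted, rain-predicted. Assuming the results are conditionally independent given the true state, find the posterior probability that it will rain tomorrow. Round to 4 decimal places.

Posterior P(H) ≈ 0.2393

Let H be the event that it will rain tomorrow; start with P(H) = 0.19. P('rain-predicted'|H) = 0.732, P('rain-predicted'|¬H) = 0.178.
Update on result 1 ('no-rain-predicted'): P(H) ← 0.268·0.1900 / (0.268·0.1900 + 0.822·0.8100) = 0.050920/0.71674 = 0.0710.
Update on result 2 ('rain-predicted'): P(H) ← 0.732·0.0710 / (0.732·0.0710 + 0.178·0.9290) = 0.052004/0.21736 = 0.2393.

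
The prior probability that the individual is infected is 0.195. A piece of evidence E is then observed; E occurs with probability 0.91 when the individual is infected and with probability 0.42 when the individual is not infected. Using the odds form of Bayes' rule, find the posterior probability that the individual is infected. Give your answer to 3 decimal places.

Prior odds = 0.195/(1−0.195) = 0.24224.
Likelihood ratio for E = 0.91/0.42 = 2.1667.
Posterior odds = prior odds × LR = 0.52484.
Posterior probability = odds/(1+odds) = 0.52484/1.5248 = 0.344.

Posterior probability ≈ 0.344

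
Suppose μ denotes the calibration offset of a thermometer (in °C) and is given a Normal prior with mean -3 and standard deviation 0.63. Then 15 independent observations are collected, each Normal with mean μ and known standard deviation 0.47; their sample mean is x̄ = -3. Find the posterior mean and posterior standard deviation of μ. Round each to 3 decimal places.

With known σ, the Normal prior is conjugate. Weight on the data is w = (n/σ²)/(n/σ² + 1/τ₀²) = 67.9040/(67.9040+2.51953) = 0.96422.
Posterior mean = w·x̄ + (1−w)·μ₀ = 0.96422·-3 + 0.035777·-3 = -3.000. Posterior variance = 1/(67.9040+2.51953) = 0.0141998, so SD = 0.119.

Posterior mean ≈ -3.000; posterior SD ≈ 0.119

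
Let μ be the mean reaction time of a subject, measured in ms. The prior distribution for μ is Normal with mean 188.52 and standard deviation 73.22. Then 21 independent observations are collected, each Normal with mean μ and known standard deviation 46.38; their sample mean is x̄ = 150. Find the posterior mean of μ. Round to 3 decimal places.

With known σ, the Normal prior is conjugate. Weight on the data is w = (n/σ²)/(n/σ² + 1/τ₀²) = 0.00976243/(0.00976243+0.00018653) = 0.98125.
Posterior mean = w·x̄ + (1−w)·μ₀ = 0.98125·150 + 0.018748·188.52 = 150.722.

Posterior mean ≈ 150.722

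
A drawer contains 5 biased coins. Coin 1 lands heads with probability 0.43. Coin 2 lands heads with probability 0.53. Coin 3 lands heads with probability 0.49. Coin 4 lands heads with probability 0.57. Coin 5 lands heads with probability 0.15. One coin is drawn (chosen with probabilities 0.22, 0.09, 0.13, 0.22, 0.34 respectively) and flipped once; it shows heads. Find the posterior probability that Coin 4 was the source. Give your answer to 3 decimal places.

P(heads|C1) = 0.43; P(heads|C2) = 0.53; P(heads|C3) = 0.49; P(heads|C4) = 0.57; P(heads|C5) = 0.15.
Prior × likelihood for each source: 0.22·0.43=0.09460, 0.09·0.53=0.04770, 0.13·0.49=0.06370, 0.22·0.57=0.1254, 0.34·0.15=0.05100. Summing gives P(heads) = 0.38240.
P(Coin 4 | heads) = 0.1254 / 0.38240 = 0.328.

Posterior probability ≈ 0.328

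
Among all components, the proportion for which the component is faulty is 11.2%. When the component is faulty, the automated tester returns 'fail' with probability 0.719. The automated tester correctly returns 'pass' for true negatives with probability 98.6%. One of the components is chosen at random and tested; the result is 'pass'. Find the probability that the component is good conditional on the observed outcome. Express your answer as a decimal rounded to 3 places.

P(¬H | E) ≈ 0.965

Let H be the event that the component is faulty. P(H) = 0.112, so P(¬H) = 0.888. With E the 'pass' result, P(E|H) = 0.281 and P(E|¬H) = 0.986.
P(E) = 0.281·0.112 + 0.986·0.888 = 0.031472 + 0.87557 = 0.90704.
By Bayes' theorem, P(H|E) = 0.031472 / 0.90704 = 0.035. Hence P(¬H|E) = 1 − 0.035 = 0.965.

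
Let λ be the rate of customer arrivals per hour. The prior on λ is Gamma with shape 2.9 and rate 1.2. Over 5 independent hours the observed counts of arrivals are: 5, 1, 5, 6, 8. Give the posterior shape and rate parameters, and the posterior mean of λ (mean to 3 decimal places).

Posterior: Gamma(shape=27.9, rate=6.2); mean ≈ 4.500

Total count ∑xᵢ = 25 over n = 5 hours.
Gamma is conjugate to the Poisson likelihood: posterior is Gamma(shape = 2.9+25 = 27.9, rate = 1.2+5 = 6.2).
E[λ | data] = 27.9/6.2 = 4.500.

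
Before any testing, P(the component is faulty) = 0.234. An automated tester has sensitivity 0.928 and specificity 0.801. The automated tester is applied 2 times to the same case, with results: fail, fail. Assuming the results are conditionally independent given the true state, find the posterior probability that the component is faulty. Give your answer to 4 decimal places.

Posterior P(H) ≈ 0.8692

Let H be the event that the component is faulty; start with P(H) = 0.234. P('fail'|H) = 0.928, P('fail'|¬H) = 0.199.
Update on result 1 ('fail'): P(H) ← 0.928·0.2340 / (0.928·0.2340 + 0.199·0.7660) = 0.21715/0.36959 = 0.5876.
Update on result 2 ('fail'): P(H) ← 0.928·0.5876 / (0.928·0.5876 + 0.199·0.4124) = 0.54525/0.62733 = 0.8692.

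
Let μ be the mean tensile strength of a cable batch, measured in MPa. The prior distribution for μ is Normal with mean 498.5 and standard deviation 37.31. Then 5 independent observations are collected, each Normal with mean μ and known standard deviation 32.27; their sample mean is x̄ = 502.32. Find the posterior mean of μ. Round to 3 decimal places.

With known σ, the Normal prior is conjugate. Weight on the data is w = (n/σ²)/(n/σ² + 1/τ₀²) = 0.00480145/(0.00480145+0.00071837) = 0.86986.
Posterior mean = w·x̄ + (1−w)·μ₀ = 0.86986·502.32 + 0.13014·498.5 = 501.823.

Posterior mean ≈ 501.823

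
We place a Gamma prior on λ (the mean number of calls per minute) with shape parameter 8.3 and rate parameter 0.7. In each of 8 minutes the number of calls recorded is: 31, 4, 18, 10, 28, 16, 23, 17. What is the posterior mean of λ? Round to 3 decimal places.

The Poisson likelihood adds the total count to the shape and the number of exposure periods to the rate. Here ∑xᵢ = 147 and n = 8, so shape 8.3→155.3 and rate 0.7→8.7.
E[λ | data] = 155.3/8.7 = 17.851.

Posterior mean ≈ 17.851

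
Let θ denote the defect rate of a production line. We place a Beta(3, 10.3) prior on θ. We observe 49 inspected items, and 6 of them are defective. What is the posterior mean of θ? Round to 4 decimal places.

Observing 6 successes and 43 failures updates Beta(3, 10.3) by adding the success and failure counts to the two shape parameters: α = 3+6 = 9, β = 10.3+43 = 53.3.
Posterior mean = α/(α+β) = 9/62.3 = 0.1445.

Posterior mean ≈ 0.1445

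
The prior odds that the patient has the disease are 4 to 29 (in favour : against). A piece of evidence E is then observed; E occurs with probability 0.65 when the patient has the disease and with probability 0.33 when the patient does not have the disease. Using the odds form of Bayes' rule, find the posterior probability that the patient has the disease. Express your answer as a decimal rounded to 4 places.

Prior odds = 4/29 = 0.13793.
Likelihood ratio for E = 0.65/0.33 = 1.9697.
Posterior odds = prior odds × LR = 0.27168.
Posterior probability = odds/(1+odds) = 0.27168/1.2717 = 0.2136.

Posterior probability ≈ 0.2136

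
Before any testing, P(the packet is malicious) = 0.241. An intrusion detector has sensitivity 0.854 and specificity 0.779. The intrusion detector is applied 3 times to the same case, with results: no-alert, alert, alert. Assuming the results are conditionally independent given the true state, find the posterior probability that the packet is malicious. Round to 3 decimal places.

Posterior P(H) ≈ 0.471

Let H be the event that the packet is malicious; start with P(H) = 0.241. P('alert'|H) = 0.854, P('alert'|¬H) = 0.221.
Update on result 1 ('no-alert'): P(H) ← 0.146·0.2410 / (0.146·0.2410 + 0.779·0.7590) = 0.035186/0.62645 = 0.0562.
Update on result 2 ('alert'): P(H) ← 0.854·0.0562 / (0.854·0.0562 + 0.221·0.9438) = 0.047967/0.25655 = 0.1870.
Update on result 3 ('alert'): P(H) ← 0.854·0.1870 / (0.854·0.1870 + 0.221·0.8130) = 0.15967/0.33935 = 0.4705.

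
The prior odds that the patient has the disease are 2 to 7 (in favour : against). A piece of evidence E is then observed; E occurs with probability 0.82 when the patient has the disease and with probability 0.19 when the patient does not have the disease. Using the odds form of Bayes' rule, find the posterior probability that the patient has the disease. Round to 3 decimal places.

Prior odds = 2/7 = 0.28571.
Likelihood ratio for E = 0.82/0.19 = 4.3158.
Posterior odds = prior odds × LR = 1.2331.
Posterior probability = odds/(1+odds) = 1.2331/2.2331 = 0.552.

Posterior probability ≈ 0.552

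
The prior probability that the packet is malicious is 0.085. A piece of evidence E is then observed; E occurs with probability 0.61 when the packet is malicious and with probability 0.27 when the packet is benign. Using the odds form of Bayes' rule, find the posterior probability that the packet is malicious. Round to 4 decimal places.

Prior odds = 0.085/(1−0.085) = 0.092896. In log-odds, ln(0.092896) = -2.3763.
Add log likelihood ratio: ln(2.2593) = 0.81504.
Posterior log-odds = -1.5612, so posterior odds = exp(-1.5612) = 0.20988. Converting, P(H|E) = 0.20988/1.2099 = 0.1735.

Posterior probability ≈ 0.1735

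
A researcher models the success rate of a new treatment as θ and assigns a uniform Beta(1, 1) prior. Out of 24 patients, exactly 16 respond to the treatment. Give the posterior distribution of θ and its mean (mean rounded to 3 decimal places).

The binomial likelihood is conjugate to the Beta prior: with 16 successes and 8 failures, the posterior is Beta(1+16, 1+8) = Beta(17, 9).
E[θ | data] = 17/(17+9) = 0.654.

Posterior: Beta(17, 9); mean ≈ 0.654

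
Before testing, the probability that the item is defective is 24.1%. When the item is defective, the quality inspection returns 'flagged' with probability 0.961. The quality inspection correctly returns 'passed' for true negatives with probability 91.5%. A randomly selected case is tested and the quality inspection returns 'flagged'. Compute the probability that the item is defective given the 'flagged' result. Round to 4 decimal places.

Write H for 'the item is defective'. Prior odds H:¬H = 0.241/0.759 = 0.31752. For the 'flagged' outcome, the likelihood ratio is 0.961/0.085 = 11.306.
Posterior odds = 0.31752 × 11.306 = 3.5899, so P(H|E) = 3.5899/(1+3.5899) = 0.7821.

P(H | E) ≈ 0.7821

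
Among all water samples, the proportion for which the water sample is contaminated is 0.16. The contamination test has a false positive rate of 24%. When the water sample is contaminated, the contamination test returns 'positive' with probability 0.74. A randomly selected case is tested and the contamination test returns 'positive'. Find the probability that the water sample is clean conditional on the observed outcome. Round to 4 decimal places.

P(¬H | E) ≈ 0.6300

Let H be the event that the water sample is contaminated. P(H) = 0.16, so P(¬H) = 0.84. With E the 'positive' result, P(E|H) = 0.74 and P(E|¬H) = 0.24.
P(E) = 0.74·0.16 + 0.24·0.84 = 0.11840 + 0.20160 = 0.32000.
By Bayes' theorem, P(H|E) = 0.11840 / 0.32000 = 0.3700. Hence P(¬H|E) = 1 − 0.3700 = 0.6300.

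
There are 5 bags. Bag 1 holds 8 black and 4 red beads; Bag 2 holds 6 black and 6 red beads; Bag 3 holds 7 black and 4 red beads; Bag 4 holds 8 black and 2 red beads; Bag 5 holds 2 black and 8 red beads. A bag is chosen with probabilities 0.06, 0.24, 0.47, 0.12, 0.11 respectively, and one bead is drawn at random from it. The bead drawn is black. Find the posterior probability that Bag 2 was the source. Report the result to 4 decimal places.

Posterior probability ≈ 0.2079

P(black|Bag 1) = 0.6667; P(black|Bag 2) = 0.5; P(black|Bag 3) = 0.6364; P(black|Bag 4) = 0.8; P(black|Bag 5) = 0.2.
Prior × likelihood for each source: 0.06·0.6667=0.04000, 0.24·0.5=0.1200, 0.47·0.6364=0.2991, 0.12·0.8=0.09600, 0.11·0.2=0.02200. Summing gives P(black) = 0.57709.
P(Bag 2 | black) = 0.1200 / 0.57709 = 0.2079.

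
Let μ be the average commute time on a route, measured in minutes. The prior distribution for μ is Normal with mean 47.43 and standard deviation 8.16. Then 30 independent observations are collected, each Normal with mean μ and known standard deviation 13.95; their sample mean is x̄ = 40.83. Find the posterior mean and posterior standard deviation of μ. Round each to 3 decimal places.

Posterior mean ≈ 41.416; posterior SD ≈ 2.431

With known σ, the Normal prior is conjugate. Weight on the data is w = (n/σ²)/(n/σ² + 1/τ₀²) = 0.154160/(0.154160+0.0150183) = 0.91123.
Posterior mean = w·x̄ + (1−w)·μ₀ = 0.91123·40.83 + 0.088772·47.43 = 41.416. Posterior variance = 1/(0.154160+0.0150183) = 5.91091, so SD = 2.431.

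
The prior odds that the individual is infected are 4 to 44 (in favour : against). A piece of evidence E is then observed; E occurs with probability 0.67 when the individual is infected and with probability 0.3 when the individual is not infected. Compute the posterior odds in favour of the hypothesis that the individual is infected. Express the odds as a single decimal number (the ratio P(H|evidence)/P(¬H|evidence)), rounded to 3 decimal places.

Prior odds = 4/44 = 0.090909. In log-odds, ln(0.090909) = -2.3979.
Add log likelihood ratio: ln(2.2333) = 0.80350.
Posterior log-odds = -1.5944, so posterior odds = exp(-1.5944) = 0.20303.

Posterior odds ≈ 0.203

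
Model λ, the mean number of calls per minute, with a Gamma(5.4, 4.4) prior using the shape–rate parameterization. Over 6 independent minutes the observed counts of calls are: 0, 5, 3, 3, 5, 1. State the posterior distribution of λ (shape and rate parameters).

Posterior: Gamma(shape=22.4, rate=10.4)

The Poisson likelihood adds the total count to the shape and the number of exposure periods to the rate. Here ∑xᵢ = 17 and n = 6, so shape 5.4→22.4 and rate 4.4→10.4.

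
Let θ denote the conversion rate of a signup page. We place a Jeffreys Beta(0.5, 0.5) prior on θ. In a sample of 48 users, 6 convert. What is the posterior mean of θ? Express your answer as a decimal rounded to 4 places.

The binomial likelihood is conjugate to the Beta prior: with 6 successes and 42 failures, the posterior is Beta(0.5+6, 0.5+42) = Beta(6.5, 42.5).
Posterior mean = α/(α+β) = 6.5/49 = 0.1327.

Posterior mean ≈ 0.1327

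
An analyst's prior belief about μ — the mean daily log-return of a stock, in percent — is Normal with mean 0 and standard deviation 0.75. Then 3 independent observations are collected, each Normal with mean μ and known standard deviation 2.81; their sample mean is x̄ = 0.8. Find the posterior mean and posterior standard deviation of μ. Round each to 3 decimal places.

Prior precision 1/τ₀² = 1/0.75² = 1.77778; data precision n/σ² = 3/2.81² = 0.379934.
Posterior precision = 1.77778 + 0.379934 = 2.15771, giving posterior SD = 1/√2.15771 = 0.681.
Posterior mean = (1.77778·0 + 0.379934·0.8) / 2.15771 = 0.141.

Posterior mean ≈ 0.141; posterior SD ≈ 0.681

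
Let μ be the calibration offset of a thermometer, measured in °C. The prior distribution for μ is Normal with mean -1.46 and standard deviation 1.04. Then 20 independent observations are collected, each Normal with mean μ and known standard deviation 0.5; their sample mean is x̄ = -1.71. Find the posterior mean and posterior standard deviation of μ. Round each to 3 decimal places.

Prior precision 1/τ₀² = 1/1.04² = 0.924556; data precision n/σ² = 20/0.5² = 80.0000.
Posterior precision = 0.924556 + 80.0000 = 80.9246, giving posterior SD = 1/√80.9246 = 0.111.
Posterior mean = (0.924556·-1.46 + 80.0000·-1.71) / 80.9246 = -1.707.

Posterior mean ≈ -1.707; posterior SD ≈ 0.111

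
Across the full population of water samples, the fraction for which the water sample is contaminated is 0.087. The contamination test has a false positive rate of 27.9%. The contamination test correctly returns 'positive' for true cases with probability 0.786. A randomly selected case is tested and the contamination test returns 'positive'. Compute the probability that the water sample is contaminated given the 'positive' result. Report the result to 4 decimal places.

P(H | E) ≈ 0.2116

Let H be the event that the water sample is contaminated. P(H) = 0.087, so P(¬H) = 0.913. With E the 'positive' result, P(E|H) = 0.786 and P(E|¬H) = 0.279.
P(E) = 0.786·0.087 + 0.279·0.913 = 0.068382 + 0.25473 = 0.32311.
By Bayes' theorem, P(H|E) = 0.068382 / 0.32311 = 0.2116.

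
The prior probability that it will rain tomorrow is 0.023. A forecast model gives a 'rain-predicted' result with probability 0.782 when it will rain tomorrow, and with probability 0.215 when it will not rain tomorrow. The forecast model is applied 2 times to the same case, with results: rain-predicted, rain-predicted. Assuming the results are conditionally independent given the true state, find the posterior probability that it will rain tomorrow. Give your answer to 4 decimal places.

Posterior P(H) ≈ 0.2375

With H the event that it will rain tomorrow, the joint likelihood of the observed sequence is P(data|H) = 0.782·0.782 = 0.61152 and P(data|¬H) = 0.215·0.215 = 0.046225.
Bayes: P(H|data) = 0.023·0.61152 / (0.023·0.61152 + 0.977·0.046225) = 0.014065/0.059227 = 0.2375.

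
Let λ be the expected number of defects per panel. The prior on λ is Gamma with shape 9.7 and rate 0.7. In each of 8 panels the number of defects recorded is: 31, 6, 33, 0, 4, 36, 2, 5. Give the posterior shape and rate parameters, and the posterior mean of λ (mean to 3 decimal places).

The Poisson likelihood adds the total count to the shape and the number of exposure periods to the rate. Here ∑xᵢ = 117 and n = 8, so shape 9.7→126.7 and rate 0.7→8.7.
Posterior mean = shape/rate = 126.7/8.7 = 14.563.

Posterior: Gamma(shape=126.7, rate=8.7); mean ≈ 14.563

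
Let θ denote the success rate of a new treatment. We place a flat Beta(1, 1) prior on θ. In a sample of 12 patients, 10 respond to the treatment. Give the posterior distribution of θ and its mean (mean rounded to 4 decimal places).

Observing 10 successes and 2 failures updates Beta(1, 1) by adding the success and failure counts to the two shape parameters: α = 1+10 = 11, β = 1+2 = 3.
Posterior mean = α/(α+β) = 11/14 = 0.7857.

Posterior: Beta(11, 3); mean ≈ 0.7857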